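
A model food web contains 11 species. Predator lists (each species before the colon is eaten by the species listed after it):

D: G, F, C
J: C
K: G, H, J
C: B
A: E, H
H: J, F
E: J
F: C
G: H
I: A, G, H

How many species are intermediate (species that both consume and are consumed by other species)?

7

Intermediate species (has both prey and predators): A, G, E, H, J, F, C.
Count: 7.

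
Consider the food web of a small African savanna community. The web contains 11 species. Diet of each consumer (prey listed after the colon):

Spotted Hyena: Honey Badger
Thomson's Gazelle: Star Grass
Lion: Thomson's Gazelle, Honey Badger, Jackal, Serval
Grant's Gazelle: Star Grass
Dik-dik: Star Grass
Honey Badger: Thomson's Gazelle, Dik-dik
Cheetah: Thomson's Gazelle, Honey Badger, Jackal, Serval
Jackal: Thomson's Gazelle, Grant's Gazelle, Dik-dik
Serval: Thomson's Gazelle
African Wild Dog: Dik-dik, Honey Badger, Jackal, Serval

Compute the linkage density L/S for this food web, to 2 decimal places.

There are L = 22 links among S = 11 species.
L/S = 22/11 = 2.0000 ≈ 2.00.

L/S = 2.00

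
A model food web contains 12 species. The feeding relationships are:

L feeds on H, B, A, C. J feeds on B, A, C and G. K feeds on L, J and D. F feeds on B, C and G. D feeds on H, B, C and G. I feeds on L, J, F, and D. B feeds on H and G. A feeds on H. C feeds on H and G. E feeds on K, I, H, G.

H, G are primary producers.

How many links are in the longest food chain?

4 links

One longest chain: H → C → L → K → E.
It has 5 species and 4 links.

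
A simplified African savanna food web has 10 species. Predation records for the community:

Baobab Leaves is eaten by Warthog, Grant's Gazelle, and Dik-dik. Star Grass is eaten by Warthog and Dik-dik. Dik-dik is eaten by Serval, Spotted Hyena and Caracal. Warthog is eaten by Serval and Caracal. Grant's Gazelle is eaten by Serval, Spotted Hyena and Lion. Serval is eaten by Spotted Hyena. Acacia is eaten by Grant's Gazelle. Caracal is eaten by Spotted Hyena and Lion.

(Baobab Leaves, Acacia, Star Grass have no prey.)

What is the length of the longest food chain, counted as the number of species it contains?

One longest chain: Baobab Leaves → Dik-dik → Serval → Spotted Hyena.
It has 4 species and 3 links.

4 species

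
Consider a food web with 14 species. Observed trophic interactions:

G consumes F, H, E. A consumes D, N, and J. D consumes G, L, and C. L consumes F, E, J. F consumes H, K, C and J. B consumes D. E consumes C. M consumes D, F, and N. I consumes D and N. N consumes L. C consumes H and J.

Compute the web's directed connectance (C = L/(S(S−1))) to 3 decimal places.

C = 0.143

The web has S = 14 species and L = 26 feeding links.
C = L / (S(S−1)) = 26 / 182 = 0.1429 ≈ 0.143.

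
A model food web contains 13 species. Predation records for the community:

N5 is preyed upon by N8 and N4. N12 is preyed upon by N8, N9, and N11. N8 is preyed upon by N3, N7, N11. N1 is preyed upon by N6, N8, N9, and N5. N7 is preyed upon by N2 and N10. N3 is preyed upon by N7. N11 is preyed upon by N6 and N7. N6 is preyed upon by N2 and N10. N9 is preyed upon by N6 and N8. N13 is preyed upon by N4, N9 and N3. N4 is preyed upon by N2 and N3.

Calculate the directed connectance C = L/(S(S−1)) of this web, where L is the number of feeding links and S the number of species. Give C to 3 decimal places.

C = 0.167

The web has S = 13 species and L = 26 feeding links.
C = L / (S(S−1)) = 26 / 156 = 0.1667 ≈ 0.167.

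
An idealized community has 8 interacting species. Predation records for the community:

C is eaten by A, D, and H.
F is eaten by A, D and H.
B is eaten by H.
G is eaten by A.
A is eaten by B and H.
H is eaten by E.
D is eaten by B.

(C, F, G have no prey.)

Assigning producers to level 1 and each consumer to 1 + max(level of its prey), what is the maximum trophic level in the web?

Producers (level 1): C, F, G.
C → A → B → H → E gives E level 5.
No species has a prey at level 5, so no species reaches level 6.

5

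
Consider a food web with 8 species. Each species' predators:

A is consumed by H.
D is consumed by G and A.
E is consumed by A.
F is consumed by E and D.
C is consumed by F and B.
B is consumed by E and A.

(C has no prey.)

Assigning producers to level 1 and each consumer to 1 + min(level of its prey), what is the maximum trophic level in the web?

4

Producers (level 1): C.
Following each consumer down to its lowest-level prey: C → F → D → G (levels 1 through 4).
All prey of G (D 3) are at level 3 or above, so G is at level 1 + 3 = 4.
Every consumer has at least one prey at level 3 or below, so none exceeds level 4.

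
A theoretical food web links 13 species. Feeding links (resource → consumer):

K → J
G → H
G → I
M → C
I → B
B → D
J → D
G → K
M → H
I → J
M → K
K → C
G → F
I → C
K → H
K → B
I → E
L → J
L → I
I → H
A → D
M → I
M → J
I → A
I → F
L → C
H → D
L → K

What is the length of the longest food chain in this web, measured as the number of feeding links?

3 links

One longest chain: L → I → A → D.
It has 4 species and 3 links.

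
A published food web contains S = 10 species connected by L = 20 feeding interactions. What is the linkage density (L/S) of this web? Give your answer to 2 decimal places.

There are L = 20 links among S = 10 species.
L/S = 20/10 = 2.0000 ≈ 2.00.

L/S = 2.00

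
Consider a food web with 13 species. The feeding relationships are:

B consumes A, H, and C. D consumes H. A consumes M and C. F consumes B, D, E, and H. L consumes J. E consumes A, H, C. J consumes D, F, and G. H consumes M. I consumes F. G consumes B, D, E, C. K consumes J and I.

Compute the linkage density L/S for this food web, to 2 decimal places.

L/S = 1.92

There are L = 25 links among S = 13 species.
L/S = 25/13 = 1.9231 ≈ 1.92.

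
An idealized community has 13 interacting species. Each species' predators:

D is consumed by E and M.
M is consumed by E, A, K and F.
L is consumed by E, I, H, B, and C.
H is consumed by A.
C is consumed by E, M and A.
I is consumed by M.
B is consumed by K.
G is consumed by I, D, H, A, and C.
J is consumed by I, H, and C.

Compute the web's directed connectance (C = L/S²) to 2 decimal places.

The web has S = 13 species and L = 25 feeding links.
C = L / S² = 25 / 169 = 0.1479 ≈ 0.15.

C = 0.15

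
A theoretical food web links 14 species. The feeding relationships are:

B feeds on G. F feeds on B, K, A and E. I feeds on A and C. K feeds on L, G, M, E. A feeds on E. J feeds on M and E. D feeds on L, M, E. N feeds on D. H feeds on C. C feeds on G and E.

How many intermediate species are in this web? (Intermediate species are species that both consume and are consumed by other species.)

5

Intermediate species (has both prey and predators): K, A, D, B, C.
Count: 5.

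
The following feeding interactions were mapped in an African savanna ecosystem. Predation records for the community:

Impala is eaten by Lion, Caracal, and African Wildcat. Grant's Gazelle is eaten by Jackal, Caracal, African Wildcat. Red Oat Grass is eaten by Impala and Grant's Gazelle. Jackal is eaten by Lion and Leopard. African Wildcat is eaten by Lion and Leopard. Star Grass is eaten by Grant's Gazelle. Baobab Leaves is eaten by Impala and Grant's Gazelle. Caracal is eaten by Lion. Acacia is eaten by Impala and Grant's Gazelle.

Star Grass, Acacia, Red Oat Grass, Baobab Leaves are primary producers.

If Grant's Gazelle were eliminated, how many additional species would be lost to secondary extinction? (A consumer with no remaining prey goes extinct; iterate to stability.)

Remove Grant's Gazelle.
Round 1: Jackal (all prey gone) → extinct.
No further losses. Total secondary extinctions: 1.

1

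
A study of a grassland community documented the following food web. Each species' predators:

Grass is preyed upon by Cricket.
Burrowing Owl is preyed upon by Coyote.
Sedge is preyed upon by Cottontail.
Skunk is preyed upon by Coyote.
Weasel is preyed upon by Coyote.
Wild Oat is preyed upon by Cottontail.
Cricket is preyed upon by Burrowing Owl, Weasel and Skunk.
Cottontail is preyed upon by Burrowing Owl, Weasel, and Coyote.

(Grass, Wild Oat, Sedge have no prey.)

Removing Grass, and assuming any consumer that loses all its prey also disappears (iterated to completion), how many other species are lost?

Remove Grass.
Round 1: Cricket (all prey gone) → extinct.
Round 2: Skunk (all prey gone) → extinct.
No further losses. Total secondary extinctions: 2.

2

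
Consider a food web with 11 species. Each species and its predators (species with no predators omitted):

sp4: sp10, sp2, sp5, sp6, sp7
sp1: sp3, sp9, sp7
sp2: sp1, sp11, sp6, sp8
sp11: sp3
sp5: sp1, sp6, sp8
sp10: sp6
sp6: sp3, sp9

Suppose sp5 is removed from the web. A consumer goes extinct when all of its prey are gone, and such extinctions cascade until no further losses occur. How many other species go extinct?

0

Remove sp5.
Every predator of it retains at least one other prey: sp1 still has sp2; sp6 still has sp4, sp10, sp2; sp8 still has sp2.
No consumer loses all prey, so no secondary extinctions occur.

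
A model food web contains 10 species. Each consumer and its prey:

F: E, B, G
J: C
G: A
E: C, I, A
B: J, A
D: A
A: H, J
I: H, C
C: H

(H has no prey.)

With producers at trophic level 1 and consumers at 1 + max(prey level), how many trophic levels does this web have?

6

Producers (level 1): H.
H → C → J → A → G → F gives F level 6.
No species has a prey at level 6, so no species reaches level 7.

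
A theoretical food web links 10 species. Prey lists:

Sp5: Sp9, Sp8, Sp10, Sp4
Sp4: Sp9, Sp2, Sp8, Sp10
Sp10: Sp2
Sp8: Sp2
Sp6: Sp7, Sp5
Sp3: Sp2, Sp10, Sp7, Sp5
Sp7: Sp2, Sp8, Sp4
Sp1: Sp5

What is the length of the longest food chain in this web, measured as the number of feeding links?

4 links

One longest chain: Sp2 → Sp8 → Sp4 → Sp5 → Sp1.
It has 5 species and 4 links.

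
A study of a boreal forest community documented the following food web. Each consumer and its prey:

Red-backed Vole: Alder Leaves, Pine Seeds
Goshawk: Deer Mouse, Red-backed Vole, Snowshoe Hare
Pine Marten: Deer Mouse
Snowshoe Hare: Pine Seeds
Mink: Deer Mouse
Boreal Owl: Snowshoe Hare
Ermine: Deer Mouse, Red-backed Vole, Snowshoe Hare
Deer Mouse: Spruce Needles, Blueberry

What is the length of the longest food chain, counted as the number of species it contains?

3 species

One longest chain: Spruce Needles → Deer Mouse → Mink.
It has 3 species and 2 links.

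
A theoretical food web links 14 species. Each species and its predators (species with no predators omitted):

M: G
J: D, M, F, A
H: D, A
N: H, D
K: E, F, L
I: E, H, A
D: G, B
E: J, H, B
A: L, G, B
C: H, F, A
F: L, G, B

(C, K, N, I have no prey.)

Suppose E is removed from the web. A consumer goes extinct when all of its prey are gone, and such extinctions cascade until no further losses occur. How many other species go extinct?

2

Remove E.
Round 1: J (all prey gone) → extinct.
Round 2: M (all prey gone) → extinct.
No further losses. Total secondary extinctions: 2.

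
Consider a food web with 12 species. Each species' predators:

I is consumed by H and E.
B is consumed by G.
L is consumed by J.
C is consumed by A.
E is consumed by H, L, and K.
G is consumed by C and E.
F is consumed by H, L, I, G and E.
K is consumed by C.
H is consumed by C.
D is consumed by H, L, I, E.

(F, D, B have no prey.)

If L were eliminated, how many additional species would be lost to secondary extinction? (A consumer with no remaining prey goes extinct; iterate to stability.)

Remove L.
Round 1: J (all prey gone) → extinct.
No further losses. Total secondary extinctions: 1.

1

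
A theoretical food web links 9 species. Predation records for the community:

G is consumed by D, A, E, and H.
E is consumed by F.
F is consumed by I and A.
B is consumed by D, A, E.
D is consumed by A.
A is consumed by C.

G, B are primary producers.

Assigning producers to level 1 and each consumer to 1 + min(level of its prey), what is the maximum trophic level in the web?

Producers (level 1): G, B.
Following each consumer down to its lowest-level prey: G → E → F → I (levels 1 through 4).
All prey of I (F 3) are at level 3 or above, so I is at level 1 + 3 = 4.
Every consumer has at least one prey at level 3 or below, so none exceeds level 4.

4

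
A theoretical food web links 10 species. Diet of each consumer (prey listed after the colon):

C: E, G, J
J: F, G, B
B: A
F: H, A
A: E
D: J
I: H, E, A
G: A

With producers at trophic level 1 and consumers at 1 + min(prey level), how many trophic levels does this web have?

4

Producers (level 1): H, E.
Following each consumer down to its lowest-level prey: H → F → J → D (levels 1 through 4).
All prey of D (J 3) are at level 3 or above, so D is at level 1 + 3 = 4.
Every consumer has at least one prey at level 3 or below, so none exceeds level 4.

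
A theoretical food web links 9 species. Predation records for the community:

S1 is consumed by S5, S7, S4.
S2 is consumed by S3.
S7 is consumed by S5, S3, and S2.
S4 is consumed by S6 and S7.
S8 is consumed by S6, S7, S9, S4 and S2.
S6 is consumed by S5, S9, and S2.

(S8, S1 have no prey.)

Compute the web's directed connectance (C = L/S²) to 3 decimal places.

C = 0.210

The web has S = 9 species and L = 17 feeding links.
C = L / S² = 17 / 81 = 0.2099 ≈ 0.210.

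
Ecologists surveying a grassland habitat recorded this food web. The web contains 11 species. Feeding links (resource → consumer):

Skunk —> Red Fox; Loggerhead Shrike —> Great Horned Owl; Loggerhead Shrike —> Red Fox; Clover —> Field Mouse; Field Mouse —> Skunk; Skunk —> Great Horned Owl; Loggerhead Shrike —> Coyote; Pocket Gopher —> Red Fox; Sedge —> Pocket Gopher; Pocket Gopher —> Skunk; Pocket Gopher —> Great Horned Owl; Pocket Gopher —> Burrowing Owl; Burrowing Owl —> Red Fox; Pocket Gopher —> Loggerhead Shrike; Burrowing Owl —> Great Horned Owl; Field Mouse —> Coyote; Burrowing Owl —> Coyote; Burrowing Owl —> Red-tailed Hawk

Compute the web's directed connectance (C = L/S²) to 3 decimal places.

C = 0.149

The web has S = 11 species and L = 18 feeding links.
C = L / S² = 18 / 121 = 0.1488 ≈ 0.149.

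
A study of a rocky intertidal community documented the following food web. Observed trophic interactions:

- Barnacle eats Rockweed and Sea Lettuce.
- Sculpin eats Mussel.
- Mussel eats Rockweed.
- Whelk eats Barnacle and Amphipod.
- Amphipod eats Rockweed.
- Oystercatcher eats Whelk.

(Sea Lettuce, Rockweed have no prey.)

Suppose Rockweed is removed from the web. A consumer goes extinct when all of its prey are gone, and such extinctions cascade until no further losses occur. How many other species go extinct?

3

Remove Rockweed.
Round 1: Amphipod (all prey gone), Mussel (all prey gone) → extinct.
Round 2: Sculpin (all prey gone) → extinct.
No further losses. Total secondary extinctions: 3.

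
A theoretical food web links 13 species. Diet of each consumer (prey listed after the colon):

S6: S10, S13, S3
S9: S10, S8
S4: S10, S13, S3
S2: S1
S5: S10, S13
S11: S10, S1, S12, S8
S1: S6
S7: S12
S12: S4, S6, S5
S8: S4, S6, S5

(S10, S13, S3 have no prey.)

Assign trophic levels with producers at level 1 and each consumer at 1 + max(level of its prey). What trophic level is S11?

S10 is a producer → level 1.
S4 eats S10 (level 1); other prey at levels: S13 1, S3 1 → level 2.
S8 eats S4 (level 2); other prey at levels: S6 2, S5 2 → level 3.
S11 eats S8 (level 3); other prey at levels: S10 1, S1 3, S12 3 → level 4.

Trophic level 4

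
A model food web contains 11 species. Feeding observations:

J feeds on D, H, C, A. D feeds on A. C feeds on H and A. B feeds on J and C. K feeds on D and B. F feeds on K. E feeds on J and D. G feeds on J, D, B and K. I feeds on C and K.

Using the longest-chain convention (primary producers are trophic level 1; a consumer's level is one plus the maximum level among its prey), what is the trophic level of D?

Trophic level 2

A is a producer → level 1.
D eats A → level 2.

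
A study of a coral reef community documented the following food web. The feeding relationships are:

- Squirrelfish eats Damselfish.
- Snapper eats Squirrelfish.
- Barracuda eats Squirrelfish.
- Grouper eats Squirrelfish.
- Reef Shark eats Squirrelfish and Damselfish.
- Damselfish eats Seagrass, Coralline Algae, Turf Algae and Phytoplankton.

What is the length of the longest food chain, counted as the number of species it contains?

One longest chain: Seagrass → Damselfish → Squirrelfish → Snapper.
It has 4 species and 3 links.

4 species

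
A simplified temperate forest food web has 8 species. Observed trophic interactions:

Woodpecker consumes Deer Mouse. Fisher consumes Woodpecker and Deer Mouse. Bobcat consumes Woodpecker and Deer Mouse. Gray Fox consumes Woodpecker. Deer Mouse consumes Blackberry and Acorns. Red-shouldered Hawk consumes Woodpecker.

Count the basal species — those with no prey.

Basal species (no prey listed): Acorns, Blackberry.
Count: 2.

2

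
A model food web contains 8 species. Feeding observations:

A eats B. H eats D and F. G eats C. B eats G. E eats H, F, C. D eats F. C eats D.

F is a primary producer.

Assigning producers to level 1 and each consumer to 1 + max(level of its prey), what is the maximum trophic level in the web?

6

Producers (level 1): F.
F → D → C → G → B → A gives A level 6.
No species has a prey at level 6, so no species reaches level 7.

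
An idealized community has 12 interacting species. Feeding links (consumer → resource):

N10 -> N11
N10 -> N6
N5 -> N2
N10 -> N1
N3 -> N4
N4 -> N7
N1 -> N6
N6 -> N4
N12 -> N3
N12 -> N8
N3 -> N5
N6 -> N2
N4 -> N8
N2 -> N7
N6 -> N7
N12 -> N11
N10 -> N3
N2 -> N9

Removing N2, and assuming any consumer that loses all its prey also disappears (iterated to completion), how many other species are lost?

Remove N2.
Round 1: N5 (all prey gone) → extinct.
No further losses. Total secondary extinctions: 1.

1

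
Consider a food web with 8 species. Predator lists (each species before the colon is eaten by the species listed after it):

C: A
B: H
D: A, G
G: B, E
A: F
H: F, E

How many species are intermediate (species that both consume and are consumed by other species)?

4

Intermediate species (has both prey and predators): A, G, B, H.
Count: 4.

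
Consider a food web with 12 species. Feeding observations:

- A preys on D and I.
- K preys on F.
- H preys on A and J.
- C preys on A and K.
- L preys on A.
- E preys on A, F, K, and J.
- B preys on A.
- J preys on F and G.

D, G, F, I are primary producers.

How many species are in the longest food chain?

3 species

One longest chain: D → A → C.
It has 3 species and 2 links.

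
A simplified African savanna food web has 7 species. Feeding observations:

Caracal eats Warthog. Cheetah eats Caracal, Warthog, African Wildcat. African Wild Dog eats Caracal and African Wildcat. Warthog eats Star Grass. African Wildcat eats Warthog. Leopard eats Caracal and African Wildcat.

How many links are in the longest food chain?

3 links

One longest chain: Star Grass → Warthog → African Wildcat → Leopard.
It has 4 species and 3 links.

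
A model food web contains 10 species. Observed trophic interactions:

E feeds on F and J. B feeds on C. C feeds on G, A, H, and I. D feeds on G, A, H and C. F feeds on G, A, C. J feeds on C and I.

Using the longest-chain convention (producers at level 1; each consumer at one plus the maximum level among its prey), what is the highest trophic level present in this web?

Producers (level 1): G, H, A, I.
G → C → J → E gives E level 4.
No species has a prey at level 4, so no species reaches level 5.

4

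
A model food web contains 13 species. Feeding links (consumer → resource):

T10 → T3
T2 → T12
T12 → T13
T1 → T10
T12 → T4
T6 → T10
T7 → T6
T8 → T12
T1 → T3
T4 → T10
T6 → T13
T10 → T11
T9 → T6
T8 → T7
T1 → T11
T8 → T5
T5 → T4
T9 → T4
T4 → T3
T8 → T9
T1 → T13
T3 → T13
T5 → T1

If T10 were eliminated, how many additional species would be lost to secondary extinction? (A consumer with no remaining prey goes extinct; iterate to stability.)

0

Remove T10.
Every predator of it retains at least one other prey: T4 still has T3; T6 still has T13; T1 still has T11, T13, T3.
No consumer loses all prey, so no secondary extinctions occur.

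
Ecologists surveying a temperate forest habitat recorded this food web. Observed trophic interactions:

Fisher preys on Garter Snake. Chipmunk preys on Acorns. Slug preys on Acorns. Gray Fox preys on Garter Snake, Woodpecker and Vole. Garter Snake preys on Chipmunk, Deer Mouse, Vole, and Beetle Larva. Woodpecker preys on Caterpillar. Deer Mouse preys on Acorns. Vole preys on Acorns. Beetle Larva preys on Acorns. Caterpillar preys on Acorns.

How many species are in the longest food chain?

4 species

One longest chain: Acorns → Caterpillar → Woodpecker → Gray Fox.
It has 4 species and 3 links.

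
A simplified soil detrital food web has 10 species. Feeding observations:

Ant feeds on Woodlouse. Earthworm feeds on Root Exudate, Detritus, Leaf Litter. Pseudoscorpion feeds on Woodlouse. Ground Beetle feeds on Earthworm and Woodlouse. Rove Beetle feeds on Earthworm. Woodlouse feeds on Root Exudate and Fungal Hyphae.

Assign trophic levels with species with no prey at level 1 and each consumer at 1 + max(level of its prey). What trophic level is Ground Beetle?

Trophic level 3

Detritus has no prey (basal) → level 1.
Earthworm eats Detritus (level 1); other prey at levels: Leaf Litter 1, Root Exudate 1 → level 2.
Ground Beetle eats Earthworm (level 2); other prey at levels: Woodlouse 2 → level 3.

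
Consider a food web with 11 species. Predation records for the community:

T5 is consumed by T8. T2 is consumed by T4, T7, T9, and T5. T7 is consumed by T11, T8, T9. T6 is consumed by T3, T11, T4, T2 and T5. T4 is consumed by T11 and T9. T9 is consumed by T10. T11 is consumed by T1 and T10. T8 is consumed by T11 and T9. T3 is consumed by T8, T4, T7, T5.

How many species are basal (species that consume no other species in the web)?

1

Basal species (no prey listed): T6.
Count: 1.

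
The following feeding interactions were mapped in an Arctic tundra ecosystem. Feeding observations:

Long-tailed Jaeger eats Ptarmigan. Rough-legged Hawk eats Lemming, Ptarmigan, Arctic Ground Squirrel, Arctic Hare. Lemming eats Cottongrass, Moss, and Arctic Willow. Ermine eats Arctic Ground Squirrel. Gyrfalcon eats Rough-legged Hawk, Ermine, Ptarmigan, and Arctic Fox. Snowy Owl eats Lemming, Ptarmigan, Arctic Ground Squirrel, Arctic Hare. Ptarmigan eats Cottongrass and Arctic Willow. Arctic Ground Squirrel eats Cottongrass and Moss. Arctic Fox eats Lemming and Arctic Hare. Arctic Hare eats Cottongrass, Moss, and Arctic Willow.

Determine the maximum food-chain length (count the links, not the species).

One longest chain: Moss → Lemming → Rough-legged Hawk → Gyrfalcon.
It has 4 species and 3 links.

3 links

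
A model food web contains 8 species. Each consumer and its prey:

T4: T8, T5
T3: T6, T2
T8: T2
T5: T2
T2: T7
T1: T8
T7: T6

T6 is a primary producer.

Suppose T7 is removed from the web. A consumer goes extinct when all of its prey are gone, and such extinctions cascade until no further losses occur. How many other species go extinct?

5

Remove T7.
Round 1: T2 (all prey gone) → extinct.
Round 2: T8 (all prey gone), T5 (all prey gone) → extinct.
Round 3: T4 (all prey gone), T1 (all prey gone) → extinct.
No further losses. Total secondary extinctions: 5.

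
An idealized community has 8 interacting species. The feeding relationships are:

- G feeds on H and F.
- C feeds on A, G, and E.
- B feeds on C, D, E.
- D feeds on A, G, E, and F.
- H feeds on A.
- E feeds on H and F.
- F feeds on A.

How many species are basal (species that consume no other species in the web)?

1

Basal species (no prey listed): A.
Count: 1.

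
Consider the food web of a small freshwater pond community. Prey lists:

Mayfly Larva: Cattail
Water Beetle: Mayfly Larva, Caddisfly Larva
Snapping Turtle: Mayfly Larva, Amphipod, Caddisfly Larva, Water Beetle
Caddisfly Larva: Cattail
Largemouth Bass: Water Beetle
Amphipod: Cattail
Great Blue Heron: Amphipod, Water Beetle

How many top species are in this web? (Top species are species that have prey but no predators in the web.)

3

Top species (has prey, but nothing eats it): Largemouth Bass, Great Blue Heron, Snapping Turtle.
Count: 3.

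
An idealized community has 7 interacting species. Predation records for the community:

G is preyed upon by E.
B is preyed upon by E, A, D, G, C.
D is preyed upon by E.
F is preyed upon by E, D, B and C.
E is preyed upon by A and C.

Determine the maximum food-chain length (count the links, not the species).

4 links

One longest chain: F → B → G → E → A.
It has 5 species and 4 links.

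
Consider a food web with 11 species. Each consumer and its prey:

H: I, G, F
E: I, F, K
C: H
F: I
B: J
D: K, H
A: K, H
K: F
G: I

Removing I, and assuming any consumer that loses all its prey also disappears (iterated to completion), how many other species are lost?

Remove I.
Round 1: G (all prey gone), F (all prey gone) → extinct.
Round 2: K (all prey gone), H (all prey gone) → extinct.
Round 3: D (all prey gone), E (all prey gone), C (all prey gone), A (all prey gone) → extinct.
No further losses. Total secondary extinctions: 8.

8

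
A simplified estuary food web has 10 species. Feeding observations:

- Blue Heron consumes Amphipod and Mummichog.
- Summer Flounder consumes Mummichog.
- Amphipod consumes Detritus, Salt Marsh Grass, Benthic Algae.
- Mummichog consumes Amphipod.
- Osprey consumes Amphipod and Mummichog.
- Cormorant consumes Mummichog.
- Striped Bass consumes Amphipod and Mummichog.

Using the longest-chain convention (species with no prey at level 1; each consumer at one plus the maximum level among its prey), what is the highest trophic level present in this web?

4

Basal resources (level 1): Benthic Algae, Detritus, Salt Marsh Grass.
Benthic Algae → Amphipod → Mummichog → Summer Flounder gives Summer Flounder level 4.
No species has a prey at level 4, so no species reaches level 5.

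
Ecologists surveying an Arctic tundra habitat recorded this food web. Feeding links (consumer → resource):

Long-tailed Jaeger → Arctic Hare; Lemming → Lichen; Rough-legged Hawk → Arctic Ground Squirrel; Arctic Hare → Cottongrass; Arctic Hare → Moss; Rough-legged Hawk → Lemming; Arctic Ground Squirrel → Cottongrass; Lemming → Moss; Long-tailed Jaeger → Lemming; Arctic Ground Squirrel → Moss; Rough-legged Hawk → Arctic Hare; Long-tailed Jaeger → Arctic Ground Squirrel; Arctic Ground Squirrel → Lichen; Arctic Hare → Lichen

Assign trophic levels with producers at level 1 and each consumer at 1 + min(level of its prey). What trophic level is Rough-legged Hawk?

Trophic level 3

Moss is a producer → level 1.
Lemming eats Moss → level 2.
Rough-legged Hawk eats Lemming → level 3.
No prey of Rough-legged Hawk is below level 2, so 3 is the minimum.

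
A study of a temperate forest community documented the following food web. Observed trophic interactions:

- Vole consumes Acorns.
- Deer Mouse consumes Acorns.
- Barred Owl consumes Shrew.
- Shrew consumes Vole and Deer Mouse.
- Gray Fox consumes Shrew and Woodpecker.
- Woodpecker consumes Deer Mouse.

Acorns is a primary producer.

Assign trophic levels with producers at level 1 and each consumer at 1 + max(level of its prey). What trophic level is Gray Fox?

Acorns is a producer → level 1.
Deer Mouse eats Acorns → level 2.
Shrew eats Deer Mouse (level 2); other prey at levels: Vole 2 → level 3.
Gray Fox eats Shrew (level 3); other prey at levels: Woodpecker 3 → level 4.

Trophic level 4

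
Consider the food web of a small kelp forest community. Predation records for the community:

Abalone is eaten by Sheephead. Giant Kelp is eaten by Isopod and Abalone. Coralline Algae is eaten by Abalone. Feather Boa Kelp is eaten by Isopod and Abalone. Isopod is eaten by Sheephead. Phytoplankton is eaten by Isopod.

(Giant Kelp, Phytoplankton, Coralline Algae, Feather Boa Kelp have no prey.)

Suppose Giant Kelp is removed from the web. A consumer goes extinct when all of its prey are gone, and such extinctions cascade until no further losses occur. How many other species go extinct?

0

Remove Giant Kelp.
Every predator of it retains at least one other prey: Abalone still has Coralline Algae, Feather Boa Kelp; Isopod still has Phytoplankton, Feather Boa Kelp.
No consumer loses all prey, so no secondary extinctions occur.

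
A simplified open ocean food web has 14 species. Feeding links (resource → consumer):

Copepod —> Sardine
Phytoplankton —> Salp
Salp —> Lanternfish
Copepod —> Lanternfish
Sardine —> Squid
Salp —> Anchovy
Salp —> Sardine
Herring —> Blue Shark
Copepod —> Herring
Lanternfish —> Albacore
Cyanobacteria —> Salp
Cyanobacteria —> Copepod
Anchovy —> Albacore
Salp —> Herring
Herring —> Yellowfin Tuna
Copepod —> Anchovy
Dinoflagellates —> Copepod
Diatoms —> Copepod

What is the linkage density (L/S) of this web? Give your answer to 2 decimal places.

L/S = 1.29

There are L = 18 links among S = 14 species.
L/S = 18/14 = 1.2857 ≈ 1.29.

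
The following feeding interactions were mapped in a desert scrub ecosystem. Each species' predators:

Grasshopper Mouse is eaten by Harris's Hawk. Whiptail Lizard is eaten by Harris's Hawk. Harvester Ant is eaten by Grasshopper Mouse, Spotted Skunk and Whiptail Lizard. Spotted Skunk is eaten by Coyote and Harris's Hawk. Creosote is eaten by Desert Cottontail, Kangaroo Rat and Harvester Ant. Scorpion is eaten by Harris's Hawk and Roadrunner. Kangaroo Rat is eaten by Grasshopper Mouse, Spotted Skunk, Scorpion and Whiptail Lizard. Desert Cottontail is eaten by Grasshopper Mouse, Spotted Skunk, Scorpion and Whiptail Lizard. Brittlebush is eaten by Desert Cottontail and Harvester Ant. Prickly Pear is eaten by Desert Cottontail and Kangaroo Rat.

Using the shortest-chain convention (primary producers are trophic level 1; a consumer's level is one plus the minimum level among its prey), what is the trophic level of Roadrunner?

Trophic level 4

Creosote is a producer → level 1.
Desert Cottontail eats Creosote → level 2.
Scorpion eats Desert Cottontail → level 3.
Roadrunner eats Scorpion → level 4.
No prey of Roadrunner is below level 3, so 4 is the minimum.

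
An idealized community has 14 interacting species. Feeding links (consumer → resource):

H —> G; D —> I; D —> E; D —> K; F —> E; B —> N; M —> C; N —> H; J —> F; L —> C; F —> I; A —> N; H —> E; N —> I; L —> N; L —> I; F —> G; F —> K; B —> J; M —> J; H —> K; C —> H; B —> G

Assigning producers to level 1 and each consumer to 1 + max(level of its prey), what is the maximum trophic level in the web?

Producers (level 1): K, I, E, G.
K → H → N → A gives A level 4.
No species has a prey at level 4, so no species reaches level 5.

4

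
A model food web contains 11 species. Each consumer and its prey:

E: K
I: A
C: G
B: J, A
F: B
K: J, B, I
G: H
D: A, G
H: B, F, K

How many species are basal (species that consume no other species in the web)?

2

Basal species (no prey listed): J, A.
Count: 2.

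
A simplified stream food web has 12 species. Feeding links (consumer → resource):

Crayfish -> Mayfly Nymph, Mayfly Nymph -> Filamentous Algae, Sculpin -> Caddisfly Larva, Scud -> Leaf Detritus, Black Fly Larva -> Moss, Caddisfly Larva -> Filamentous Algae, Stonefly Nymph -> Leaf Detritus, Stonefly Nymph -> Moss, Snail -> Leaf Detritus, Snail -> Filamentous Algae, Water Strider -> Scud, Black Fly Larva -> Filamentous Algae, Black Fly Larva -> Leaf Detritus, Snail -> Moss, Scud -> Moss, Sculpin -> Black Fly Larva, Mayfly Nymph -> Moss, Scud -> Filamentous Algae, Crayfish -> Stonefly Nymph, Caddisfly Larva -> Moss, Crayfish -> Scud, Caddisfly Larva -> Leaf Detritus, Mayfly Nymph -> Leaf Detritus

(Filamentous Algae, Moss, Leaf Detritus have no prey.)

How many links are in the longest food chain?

One longest chain: Filamentous Algae → Scud → Crayfish.
It has 3 species and 2 links.

2 links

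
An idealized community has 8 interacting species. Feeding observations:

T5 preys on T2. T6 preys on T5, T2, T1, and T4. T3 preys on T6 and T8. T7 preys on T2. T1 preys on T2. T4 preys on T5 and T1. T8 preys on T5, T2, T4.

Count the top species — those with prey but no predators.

Top species (has prey, but nothing eats it): T7, T3.
Count: 2.

2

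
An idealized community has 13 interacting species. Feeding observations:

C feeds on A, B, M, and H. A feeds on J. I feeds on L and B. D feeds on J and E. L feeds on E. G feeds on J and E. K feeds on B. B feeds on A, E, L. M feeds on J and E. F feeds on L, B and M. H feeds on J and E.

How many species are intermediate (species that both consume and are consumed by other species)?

5

Intermediate species (has both prey and predators): M, A, H, L, B.
Count: 5.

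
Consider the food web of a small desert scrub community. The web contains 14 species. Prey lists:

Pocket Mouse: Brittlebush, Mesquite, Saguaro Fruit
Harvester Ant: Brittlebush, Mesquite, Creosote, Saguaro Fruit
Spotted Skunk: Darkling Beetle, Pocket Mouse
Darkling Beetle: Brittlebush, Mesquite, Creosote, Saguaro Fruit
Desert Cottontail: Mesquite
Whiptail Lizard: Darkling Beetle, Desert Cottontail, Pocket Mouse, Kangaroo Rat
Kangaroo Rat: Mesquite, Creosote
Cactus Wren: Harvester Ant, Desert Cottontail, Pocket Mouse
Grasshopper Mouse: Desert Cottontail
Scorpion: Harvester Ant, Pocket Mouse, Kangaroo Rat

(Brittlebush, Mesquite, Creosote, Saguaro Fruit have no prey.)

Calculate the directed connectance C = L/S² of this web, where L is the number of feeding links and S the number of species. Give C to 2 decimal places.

C = 0.14

The web has S = 14 species and L = 27 feeding links.
C = L / S² = 27 / 196 = 0.1378 ≈ 0.14.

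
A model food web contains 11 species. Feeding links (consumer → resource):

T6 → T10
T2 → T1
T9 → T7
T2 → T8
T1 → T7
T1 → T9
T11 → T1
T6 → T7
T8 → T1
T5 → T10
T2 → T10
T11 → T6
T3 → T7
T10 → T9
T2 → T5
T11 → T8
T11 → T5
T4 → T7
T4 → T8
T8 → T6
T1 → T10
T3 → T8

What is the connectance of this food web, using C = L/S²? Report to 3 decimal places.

C = 0.182

The web has S = 11 species and L = 22 feeding links.
C = L / S² = 22 / 121 = 0.1818 ≈ 0.182.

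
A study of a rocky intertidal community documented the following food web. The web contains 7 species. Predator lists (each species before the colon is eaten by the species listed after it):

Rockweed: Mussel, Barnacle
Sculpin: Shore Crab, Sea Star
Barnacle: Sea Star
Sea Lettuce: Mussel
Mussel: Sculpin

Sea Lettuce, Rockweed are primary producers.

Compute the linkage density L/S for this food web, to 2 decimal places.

L/S = 1.00

There are L = 7 links among S = 7 species.
L/S = 7/7 = 1.0000 ≈ 1.00.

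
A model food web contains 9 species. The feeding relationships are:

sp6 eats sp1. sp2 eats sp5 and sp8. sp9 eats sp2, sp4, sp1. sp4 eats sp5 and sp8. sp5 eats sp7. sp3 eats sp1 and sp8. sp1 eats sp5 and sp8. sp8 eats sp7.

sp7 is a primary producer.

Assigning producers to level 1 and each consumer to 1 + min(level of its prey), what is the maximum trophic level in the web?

4

Producers (level 1): sp7.
Following each consumer down to its lowest-level prey: sp7 → sp5 → sp4 → sp9 (levels 1 through 4).
All prey of sp9 (sp4 3, sp1 3, sp2 3) are at level 3 or above, so sp9 is at level 1 + 3 = 4.
Every consumer has at least one prey at level 3 or below, so none exceeds level 4.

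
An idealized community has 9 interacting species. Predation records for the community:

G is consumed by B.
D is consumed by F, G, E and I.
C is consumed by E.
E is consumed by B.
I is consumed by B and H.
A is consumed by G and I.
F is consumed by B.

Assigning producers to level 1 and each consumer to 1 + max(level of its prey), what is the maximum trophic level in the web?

Producers (level 1): C, D, A.
D → I → B gives B level 3.
No species has a prey at level 3, so no species reaches level 4.

3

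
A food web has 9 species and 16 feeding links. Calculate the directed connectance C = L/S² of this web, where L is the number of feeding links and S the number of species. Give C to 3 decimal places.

The web has S = 9 species and L = 16 feeding links.
C = L / S² = 16 / 81 = 0.1975 ≈ 0.198.

C = 0.198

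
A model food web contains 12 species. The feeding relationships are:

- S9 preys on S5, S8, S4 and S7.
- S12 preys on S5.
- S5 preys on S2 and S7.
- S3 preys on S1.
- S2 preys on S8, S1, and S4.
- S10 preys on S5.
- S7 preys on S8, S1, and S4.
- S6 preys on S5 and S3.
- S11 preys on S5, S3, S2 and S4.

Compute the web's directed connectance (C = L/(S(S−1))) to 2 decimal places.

C = 0.16

The web has S = 12 species and L = 21 feeding links.
C = L / (S(S−1)) = 21 / 132 = 0.1591 ≈ 0.16.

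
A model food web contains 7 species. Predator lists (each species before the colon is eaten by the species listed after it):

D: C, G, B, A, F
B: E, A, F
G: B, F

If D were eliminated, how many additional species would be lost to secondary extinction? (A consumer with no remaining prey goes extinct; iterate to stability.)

Remove D.
Round 1: C (all prey gone), G (all prey gone) → extinct.
Round 2: B (all prey gone) → extinct.
Round 3: E (all prey gone), A (all prey gone), F (all prey gone) → extinct.
No further losses. Total secondary extinctions: 6.

6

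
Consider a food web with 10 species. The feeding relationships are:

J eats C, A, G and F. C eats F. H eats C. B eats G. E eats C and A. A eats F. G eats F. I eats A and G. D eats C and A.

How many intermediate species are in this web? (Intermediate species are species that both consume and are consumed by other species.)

Intermediate species (has both prey and predators): G, A, C.
Count: 3.

3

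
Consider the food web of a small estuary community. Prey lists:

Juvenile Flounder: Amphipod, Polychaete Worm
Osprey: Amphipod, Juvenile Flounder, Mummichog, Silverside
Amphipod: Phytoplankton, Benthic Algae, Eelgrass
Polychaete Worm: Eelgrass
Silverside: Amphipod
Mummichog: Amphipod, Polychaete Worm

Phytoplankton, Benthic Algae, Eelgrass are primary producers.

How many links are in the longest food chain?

One longest chain: Phytoplankton → Amphipod → Juvenile Flounder → Osprey.
It has 4 species and 3 links.

3 links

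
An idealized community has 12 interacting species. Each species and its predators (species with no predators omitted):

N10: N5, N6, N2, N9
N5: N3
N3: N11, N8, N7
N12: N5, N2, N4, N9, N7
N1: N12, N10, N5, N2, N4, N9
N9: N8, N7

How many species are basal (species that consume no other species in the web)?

1

Basal species (no prey listed): N1.
Count: 1.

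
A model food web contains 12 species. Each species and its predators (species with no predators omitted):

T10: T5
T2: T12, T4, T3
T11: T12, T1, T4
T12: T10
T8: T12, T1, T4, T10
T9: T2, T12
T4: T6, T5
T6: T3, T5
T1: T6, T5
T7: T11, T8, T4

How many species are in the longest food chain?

5 species

One longest chain: T7 → T11 → T1 → T6 → T3.
It has 5 species and 4 links.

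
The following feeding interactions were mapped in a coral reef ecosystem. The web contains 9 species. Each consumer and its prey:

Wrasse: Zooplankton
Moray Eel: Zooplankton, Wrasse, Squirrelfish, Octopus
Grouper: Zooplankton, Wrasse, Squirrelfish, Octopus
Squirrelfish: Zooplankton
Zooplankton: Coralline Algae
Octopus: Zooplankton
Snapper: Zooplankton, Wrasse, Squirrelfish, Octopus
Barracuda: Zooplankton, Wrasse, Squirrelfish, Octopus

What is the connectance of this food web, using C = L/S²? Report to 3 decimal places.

C = 0.247

The web has S = 9 species and L = 20 feeding links.
C = L / S² = 20 / 81 = 0.2469 ≈ 0.247.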